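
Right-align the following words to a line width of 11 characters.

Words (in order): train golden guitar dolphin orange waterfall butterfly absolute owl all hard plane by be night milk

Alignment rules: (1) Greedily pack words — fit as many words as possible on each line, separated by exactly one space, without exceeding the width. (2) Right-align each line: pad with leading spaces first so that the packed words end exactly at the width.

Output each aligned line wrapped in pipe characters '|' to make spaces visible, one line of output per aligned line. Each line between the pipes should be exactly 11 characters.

Line 1: ['train'] (min_width=5, slack=6)
Line 2: ['golden'] (min_width=6, slack=5)
Line 3: ['guitar'] (min_width=6, slack=5)
Line 4: ['dolphin'] (min_width=7, slack=4)
Line 5: ['orange'] (min_width=6, slack=5)
Line 6: ['waterfall'] (min_width=9, slack=2)
Line 7: ['butterfly'] (min_width=9, slack=2)
Line 8: ['absolute'] (min_width=8, slack=3)
Line 9: ['owl', 'all'] (min_width=7, slack=4)
Line 10: ['hard', 'plane'] (min_width=10, slack=1)
Line 11: ['by', 'be', 'night'] (min_width=11, slack=0)
Line 12: ['milk'] (min_width=4, slack=7)

Answer: |      train|
|     golden|
|     guitar|
|    dolphin|
|     orange|
|  waterfall|
|  butterfly|
|   absolute|
|    owl all|
| hard plane|
|by be night|
|       milk|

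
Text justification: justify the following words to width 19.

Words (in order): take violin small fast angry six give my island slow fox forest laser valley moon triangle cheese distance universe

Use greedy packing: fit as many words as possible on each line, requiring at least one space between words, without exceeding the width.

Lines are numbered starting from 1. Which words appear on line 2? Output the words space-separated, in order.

Answer: fast angry six give

Derivation:
Line 1: ['take', 'violin', 'small'] (min_width=17, slack=2)
Line 2: ['fast', 'angry', 'six', 'give'] (min_width=19, slack=0)
Line 3: ['my', 'island', 'slow', 'fox'] (min_width=18, slack=1)
Line 4: ['forest', 'laser', 'valley'] (min_width=19, slack=0)
Line 5: ['moon', 'triangle'] (min_width=13, slack=6)
Line 6: ['cheese', 'distance'] (min_width=15, slack=4)
Line 7: ['universe'] (min_width=8, slack=11)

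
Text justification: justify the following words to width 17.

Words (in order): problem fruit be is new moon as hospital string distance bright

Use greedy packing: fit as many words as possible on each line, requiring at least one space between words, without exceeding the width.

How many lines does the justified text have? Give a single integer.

Line 1: ['problem', 'fruit', 'be'] (min_width=16, slack=1)
Line 2: ['is', 'new', 'moon', 'as'] (min_width=14, slack=3)
Line 3: ['hospital', 'string'] (min_width=15, slack=2)
Line 4: ['distance', 'bright'] (min_width=15, slack=2)
Total lines: 4

Answer: 4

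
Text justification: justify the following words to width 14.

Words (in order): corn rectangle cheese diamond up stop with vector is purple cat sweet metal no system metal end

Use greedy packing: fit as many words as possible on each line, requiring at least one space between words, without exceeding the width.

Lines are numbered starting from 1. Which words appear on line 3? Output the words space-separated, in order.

Answer: up stop with

Derivation:
Line 1: ['corn', 'rectangle'] (min_width=14, slack=0)
Line 2: ['cheese', 'diamond'] (min_width=14, slack=0)
Line 3: ['up', 'stop', 'with'] (min_width=12, slack=2)
Line 4: ['vector', 'is'] (min_width=9, slack=5)
Line 5: ['purple', 'cat'] (min_width=10, slack=4)
Line 6: ['sweet', 'metal', 'no'] (min_width=14, slack=0)
Line 7: ['system', 'metal'] (min_width=12, slack=2)
Line 8: ['end'] (min_width=3, slack=11)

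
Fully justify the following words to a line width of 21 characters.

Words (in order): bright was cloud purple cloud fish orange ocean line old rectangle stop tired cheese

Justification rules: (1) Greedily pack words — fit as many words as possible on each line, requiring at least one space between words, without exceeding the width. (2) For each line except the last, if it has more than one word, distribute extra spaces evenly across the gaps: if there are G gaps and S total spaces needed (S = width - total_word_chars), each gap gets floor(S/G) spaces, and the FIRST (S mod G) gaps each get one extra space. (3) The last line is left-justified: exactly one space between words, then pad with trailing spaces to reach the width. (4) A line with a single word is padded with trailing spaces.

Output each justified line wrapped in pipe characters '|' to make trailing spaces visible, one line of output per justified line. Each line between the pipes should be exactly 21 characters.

Answer: |bright    was   cloud|
|purple   cloud   fish|
|orange ocean line old|
|rectangle  stop tired|
|cheese               |

Derivation:
Line 1: ['bright', 'was', 'cloud'] (min_width=16, slack=5)
Line 2: ['purple', 'cloud', 'fish'] (min_width=17, slack=4)
Line 3: ['orange', 'ocean', 'line', 'old'] (min_width=21, slack=0)
Line 4: ['rectangle', 'stop', 'tired'] (min_width=20, slack=1)
Line 5: ['cheese'] (min_width=6, slack=15)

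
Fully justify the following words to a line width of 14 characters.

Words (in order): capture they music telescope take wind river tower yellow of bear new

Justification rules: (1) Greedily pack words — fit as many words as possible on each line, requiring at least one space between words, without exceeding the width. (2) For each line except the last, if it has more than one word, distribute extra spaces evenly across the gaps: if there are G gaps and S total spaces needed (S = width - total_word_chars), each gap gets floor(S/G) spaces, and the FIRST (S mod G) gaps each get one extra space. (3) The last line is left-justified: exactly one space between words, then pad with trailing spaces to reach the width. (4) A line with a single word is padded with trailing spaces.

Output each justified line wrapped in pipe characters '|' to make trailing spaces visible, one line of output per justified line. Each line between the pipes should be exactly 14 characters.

Answer: |capture   they|
|music         |
|telescope take|
|wind     river|
|tower   yellow|
|of bear new   |

Derivation:
Line 1: ['capture', 'they'] (min_width=12, slack=2)
Line 2: ['music'] (min_width=5, slack=9)
Line 3: ['telescope', 'take'] (min_width=14, slack=0)
Line 4: ['wind', 'river'] (min_width=10, slack=4)
Line 5: ['tower', 'yellow'] (min_width=12, slack=2)
Line 6: ['of', 'bear', 'new'] (min_width=11, slack=3)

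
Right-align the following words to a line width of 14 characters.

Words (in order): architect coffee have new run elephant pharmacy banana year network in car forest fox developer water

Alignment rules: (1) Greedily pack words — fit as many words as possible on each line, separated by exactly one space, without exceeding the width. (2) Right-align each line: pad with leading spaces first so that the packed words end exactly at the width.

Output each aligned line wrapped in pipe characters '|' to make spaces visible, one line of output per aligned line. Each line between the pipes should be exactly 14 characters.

Answer: |     architect|
|   coffee have|
|       new run|
|      elephant|
|      pharmacy|
|   banana year|
|network in car|
|    forest fox|
|     developer|
|         water|

Derivation:
Line 1: ['architect'] (min_width=9, slack=5)
Line 2: ['coffee', 'have'] (min_width=11, slack=3)
Line 3: ['new', 'run'] (min_width=7, slack=7)
Line 4: ['elephant'] (min_width=8, slack=6)
Line 5: ['pharmacy'] (min_width=8, slack=6)
Line 6: ['banana', 'year'] (min_width=11, slack=3)
Line 7: ['network', 'in', 'car'] (min_width=14, slack=0)
Line 8: ['forest', 'fox'] (min_width=10, slack=4)
Line 9: ['developer'] (min_width=9, slack=5)
Line 10: ['water'] (min_width=5, slack=9)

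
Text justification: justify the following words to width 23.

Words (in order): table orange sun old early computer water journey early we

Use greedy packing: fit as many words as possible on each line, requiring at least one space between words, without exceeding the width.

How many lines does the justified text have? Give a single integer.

Line 1: ['table', 'orange', 'sun', 'old'] (min_width=20, slack=3)
Line 2: ['early', 'computer', 'water'] (min_width=20, slack=3)
Line 3: ['journey', 'early', 'we'] (min_width=16, slack=7)
Total lines: 3

Answer: 3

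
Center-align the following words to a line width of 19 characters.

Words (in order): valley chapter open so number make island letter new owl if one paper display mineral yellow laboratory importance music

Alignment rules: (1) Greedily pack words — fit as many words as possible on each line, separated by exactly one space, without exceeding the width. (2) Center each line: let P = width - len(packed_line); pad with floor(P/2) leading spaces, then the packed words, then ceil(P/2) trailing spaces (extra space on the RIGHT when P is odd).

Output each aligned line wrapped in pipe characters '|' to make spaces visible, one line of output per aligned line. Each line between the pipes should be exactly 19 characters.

Line 1: ['valley', 'chapter', 'open'] (min_width=19, slack=0)
Line 2: ['so', 'number', 'make'] (min_width=14, slack=5)
Line 3: ['island', 'letter', 'new'] (min_width=17, slack=2)
Line 4: ['owl', 'if', 'one', 'paper'] (min_width=16, slack=3)
Line 5: ['display', 'mineral'] (min_width=15, slack=4)
Line 6: ['yellow', 'laboratory'] (min_width=17, slack=2)
Line 7: ['importance', 'music'] (min_width=16, slack=3)

Answer: |valley chapter open|
|  so number make   |
| island letter new |
| owl if one paper  |
|  display mineral  |
| yellow laboratory |
| importance music  |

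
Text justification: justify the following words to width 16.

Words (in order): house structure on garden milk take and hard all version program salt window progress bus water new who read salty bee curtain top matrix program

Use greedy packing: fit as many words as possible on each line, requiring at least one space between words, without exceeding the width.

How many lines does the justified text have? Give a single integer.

Answer: 10

Derivation:
Line 1: ['house', 'structure'] (min_width=15, slack=1)
Line 2: ['on', 'garden', 'milk'] (min_width=14, slack=2)
Line 3: ['take', 'and', 'hard'] (min_width=13, slack=3)
Line 4: ['all', 'version'] (min_width=11, slack=5)
Line 5: ['program', 'salt'] (min_width=12, slack=4)
Line 6: ['window', 'progress'] (min_width=15, slack=1)
Line 7: ['bus', 'water', 'new'] (min_width=13, slack=3)
Line 8: ['who', 'read', 'salty'] (min_width=14, slack=2)
Line 9: ['bee', 'curtain', 'top'] (min_width=15, slack=1)
Line 10: ['matrix', 'program'] (min_width=14, slack=2)
Total lines: 10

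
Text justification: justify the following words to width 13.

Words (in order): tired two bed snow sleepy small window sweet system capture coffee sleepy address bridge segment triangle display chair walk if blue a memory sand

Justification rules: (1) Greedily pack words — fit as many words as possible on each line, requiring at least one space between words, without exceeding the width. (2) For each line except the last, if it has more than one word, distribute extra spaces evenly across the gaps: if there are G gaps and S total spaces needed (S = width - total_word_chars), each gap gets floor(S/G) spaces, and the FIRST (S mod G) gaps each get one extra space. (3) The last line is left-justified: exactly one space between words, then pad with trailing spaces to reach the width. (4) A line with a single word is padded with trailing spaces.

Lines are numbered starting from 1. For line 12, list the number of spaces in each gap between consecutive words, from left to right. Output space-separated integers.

Answer: 2 1

Derivation:
Line 1: ['tired', 'two', 'bed'] (min_width=13, slack=0)
Line 2: ['snow', 'sleepy'] (min_width=11, slack=2)
Line 3: ['small', 'window'] (min_width=12, slack=1)
Line 4: ['sweet', 'system'] (min_width=12, slack=1)
Line 5: ['capture'] (min_width=7, slack=6)
Line 6: ['coffee', 'sleepy'] (min_width=13, slack=0)
Line 7: ['address'] (min_width=7, slack=6)
Line 8: ['bridge'] (min_width=6, slack=7)
Line 9: ['segment'] (min_width=7, slack=6)
Line 10: ['triangle'] (min_width=8, slack=5)
Line 11: ['display', 'chair'] (min_width=13, slack=0)
Line 12: ['walk', 'if', 'blue'] (min_width=12, slack=1)
Line 13: ['a', 'memory', 'sand'] (min_width=13, slack=0)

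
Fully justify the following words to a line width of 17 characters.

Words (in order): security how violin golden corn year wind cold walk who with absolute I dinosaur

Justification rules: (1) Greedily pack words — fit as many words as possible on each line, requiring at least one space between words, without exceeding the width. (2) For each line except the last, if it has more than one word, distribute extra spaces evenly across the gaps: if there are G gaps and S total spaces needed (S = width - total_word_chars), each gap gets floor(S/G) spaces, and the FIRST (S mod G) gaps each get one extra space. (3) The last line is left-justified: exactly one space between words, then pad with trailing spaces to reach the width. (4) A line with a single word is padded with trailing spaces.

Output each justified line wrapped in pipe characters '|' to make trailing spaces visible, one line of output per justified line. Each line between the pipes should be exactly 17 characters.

Answer: |security      how|
|violin     golden|
|corn   year  wind|
|cold   walk   who|
|with  absolute  I|
|dinosaur         |

Derivation:
Line 1: ['security', 'how'] (min_width=12, slack=5)
Line 2: ['violin', 'golden'] (min_width=13, slack=4)
Line 3: ['corn', 'year', 'wind'] (min_width=14, slack=3)
Line 4: ['cold', 'walk', 'who'] (min_width=13, slack=4)
Line 5: ['with', 'absolute', 'I'] (min_width=15, slack=2)
Line 6: ['dinosaur'] (min_width=8, slack=9)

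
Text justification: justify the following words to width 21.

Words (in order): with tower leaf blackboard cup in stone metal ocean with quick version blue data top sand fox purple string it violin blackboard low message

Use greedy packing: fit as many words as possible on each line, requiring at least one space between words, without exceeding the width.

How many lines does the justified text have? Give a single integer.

Line 1: ['with', 'tower', 'leaf'] (min_width=15, slack=6)
Line 2: ['blackboard', 'cup', 'in'] (min_width=17, slack=4)
Line 3: ['stone', 'metal', 'ocean'] (min_width=17, slack=4)
Line 4: ['with', 'quick', 'version'] (min_width=18, slack=3)
Line 5: ['blue', 'data', 'top', 'sand'] (min_width=18, slack=3)
Line 6: ['fox', 'purple', 'string', 'it'] (min_width=20, slack=1)
Line 7: ['violin', 'blackboard', 'low'] (min_width=21, slack=0)
Line 8: ['message'] (min_width=7, slack=14)
Total lines: 8

Answer: 8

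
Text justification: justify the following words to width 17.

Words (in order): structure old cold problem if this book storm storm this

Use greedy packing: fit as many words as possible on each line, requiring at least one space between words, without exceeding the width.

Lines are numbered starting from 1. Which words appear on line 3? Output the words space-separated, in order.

Line 1: ['structure', 'old'] (min_width=13, slack=4)
Line 2: ['cold', 'problem', 'if'] (min_width=15, slack=2)
Line 3: ['this', 'book', 'storm'] (min_width=15, slack=2)
Line 4: ['storm', 'this'] (min_width=10, slack=7)

Answer: this book storm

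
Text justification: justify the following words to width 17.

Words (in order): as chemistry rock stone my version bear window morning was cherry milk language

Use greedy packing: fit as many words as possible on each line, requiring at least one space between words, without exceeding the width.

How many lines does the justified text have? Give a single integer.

Line 1: ['as', 'chemistry', 'rock'] (min_width=17, slack=0)
Line 2: ['stone', 'my', 'version'] (min_width=16, slack=1)
Line 3: ['bear', 'window'] (min_width=11, slack=6)
Line 4: ['morning', 'was'] (min_width=11, slack=6)
Line 5: ['cherry', 'milk'] (min_width=11, slack=6)
Line 6: ['language'] (min_width=8, slack=9)
Total lines: 6

Answer: 6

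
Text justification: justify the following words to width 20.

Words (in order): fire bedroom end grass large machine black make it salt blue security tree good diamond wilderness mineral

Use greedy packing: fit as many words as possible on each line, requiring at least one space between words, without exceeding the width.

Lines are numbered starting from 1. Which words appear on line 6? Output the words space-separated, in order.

Answer: wilderness mineral

Derivation:
Line 1: ['fire', 'bedroom', 'end'] (min_width=16, slack=4)
Line 2: ['grass', 'large', 'machine'] (min_width=19, slack=1)
Line 3: ['black', 'make', 'it', 'salt'] (min_width=18, slack=2)
Line 4: ['blue', 'security', 'tree'] (min_width=18, slack=2)
Line 5: ['good', 'diamond'] (min_width=12, slack=8)
Line 6: ['wilderness', 'mineral'] (min_width=18, slack=2)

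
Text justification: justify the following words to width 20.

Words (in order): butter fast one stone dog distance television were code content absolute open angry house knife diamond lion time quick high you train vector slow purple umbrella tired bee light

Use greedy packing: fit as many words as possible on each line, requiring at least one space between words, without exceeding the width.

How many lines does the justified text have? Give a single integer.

Line 1: ['butter', 'fast', 'one'] (min_width=15, slack=5)
Line 2: ['stone', 'dog', 'distance'] (min_width=18, slack=2)
Line 3: ['television', 'were', 'code'] (min_width=20, slack=0)
Line 4: ['content', 'absolute'] (min_width=16, slack=4)
Line 5: ['open', 'angry', 'house'] (min_width=16, slack=4)
Line 6: ['knife', 'diamond', 'lion'] (min_width=18, slack=2)
Line 7: ['time', 'quick', 'high', 'you'] (min_width=19, slack=1)
Line 8: ['train', 'vector', 'slow'] (min_width=17, slack=3)
Line 9: ['purple', 'umbrella'] (min_width=15, slack=5)
Line 10: ['tired', 'bee', 'light'] (min_width=15, slack=5)
Total lines: 10

Answer: 10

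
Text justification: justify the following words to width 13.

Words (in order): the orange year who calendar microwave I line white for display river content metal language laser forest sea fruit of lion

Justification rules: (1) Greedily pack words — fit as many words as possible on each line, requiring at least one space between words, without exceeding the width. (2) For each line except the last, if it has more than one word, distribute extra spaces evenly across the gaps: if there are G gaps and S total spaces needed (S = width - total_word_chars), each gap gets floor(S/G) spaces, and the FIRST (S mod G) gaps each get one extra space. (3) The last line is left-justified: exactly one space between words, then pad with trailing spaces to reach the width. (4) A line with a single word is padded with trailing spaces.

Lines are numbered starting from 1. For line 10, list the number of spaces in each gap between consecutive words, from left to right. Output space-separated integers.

Answer: 2

Derivation:
Line 1: ['the', 'orange'] (min_width=10, slack=3)
Line 2: ['year', 'who'] (min_width=8, slack=5)
Line 3: ['calendar'] (min_width=8, slack=5)
Line 4: ['microwave', 'I'] (min_width=11, slack=2)
Line 5: ['line', 'white'] (min_width=10, slack=3)
Line 6: ['for', 'display'] (min_width=11, slack=2)
Line 7: ['river', 'content'] (min_width=13, slack=0)
Line 8: ['metal'] (min_width=5, slack=8)
Line 9: ['language'] (min_width=8, slack=5)
Line 10: ['laser', 'forest'] (min_width=12, slack=1)
Line 11: ['sea', 'fruit', 'of'] (min_width=12, slack=1)
Line 12: ['lion'] (min_width=4, slack=9)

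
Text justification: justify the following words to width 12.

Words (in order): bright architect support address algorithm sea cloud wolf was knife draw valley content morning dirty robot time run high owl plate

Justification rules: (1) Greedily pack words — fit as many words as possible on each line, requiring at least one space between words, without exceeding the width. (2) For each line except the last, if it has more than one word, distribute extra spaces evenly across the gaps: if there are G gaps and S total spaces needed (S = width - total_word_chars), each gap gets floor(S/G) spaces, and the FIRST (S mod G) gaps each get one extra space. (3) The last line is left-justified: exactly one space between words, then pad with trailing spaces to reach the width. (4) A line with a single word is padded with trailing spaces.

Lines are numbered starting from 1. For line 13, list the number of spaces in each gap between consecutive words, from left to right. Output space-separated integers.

Answer: 5

Derivation:
Line 1: ['bright'] (min_width=6, slack=6)
Line 2: ['architect'] (min_width=9, slack=3)
Line 3: ['support'] (min_width=7, slack=5)
Line 4: ['address'] (min_width=7, slack=5)
Line 5: ['algorithm'] (min_width=9, slack=3)
Line 6: ['sea', 'cloud'] (min_width=9, slack=3)
Line 7: ['wolf', 'was'] (min_width=8, slack=4)
Line 8: ['knife', 'draw'] (min_width=10, slack=2)
Line 9: ['valley'] (min_width=6, slack=6)
Line 10: ['content'] (min_width=7, slack=5)
Line 11: ['morning'] (min_width=7, slack=5)
Line 12: ['dirty', 'robot'] (min_width=11, slack=1)
Line 13: ['time', 'run'] (min_width=8, slack=4)
Line 14: ['high', 'owl'] (min_width=8, slack=4)
Line 15: ['plate'] (min_width=5, slack=7)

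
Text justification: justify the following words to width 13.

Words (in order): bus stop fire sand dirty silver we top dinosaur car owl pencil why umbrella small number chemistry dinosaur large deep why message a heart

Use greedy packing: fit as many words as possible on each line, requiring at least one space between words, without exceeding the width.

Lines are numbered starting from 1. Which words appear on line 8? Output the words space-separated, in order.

Answer: chemistry

Derivation:
Line 1: ['bus', 'stop', 'fire'] (min_width=13, slack=0)
Line 2: ['sand', 'dirty'] (min_width=10, slack=3)
Line 3: ['silver', 'we', 'top'] (min_width=13, slack=0)
Line 4: ['dinosaur', 'car'] (min_width=12, slack=1)
Line 5: ['owl', 'pencil'] (min_width=10, slack=3)
Line 6: ['why', 'umbrella'] (min_width=12, slack=1)
Line 7: ['small', 'number'] (min_width=12, slack=1)
Line 8: ['chemistry'] (min_width=9, slack=4)
Line 9: ['dinosaur'] (min_width=8, slack=5)
Line 10: ['large', 'deep'] (min_width=10, slack=3)
Line 11: ['why', 'message', 'a'] (min_width=13, slack=0)
Line 12: ['heart'] (min_width=5, slack=8)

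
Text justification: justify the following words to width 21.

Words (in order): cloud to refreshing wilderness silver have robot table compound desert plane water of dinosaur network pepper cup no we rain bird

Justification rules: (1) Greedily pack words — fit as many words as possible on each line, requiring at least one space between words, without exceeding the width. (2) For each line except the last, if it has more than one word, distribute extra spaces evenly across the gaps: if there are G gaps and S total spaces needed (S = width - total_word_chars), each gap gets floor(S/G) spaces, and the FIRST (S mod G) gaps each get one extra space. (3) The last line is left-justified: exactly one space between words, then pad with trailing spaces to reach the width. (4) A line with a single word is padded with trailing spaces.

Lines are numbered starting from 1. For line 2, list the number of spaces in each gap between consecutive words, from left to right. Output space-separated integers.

Line 1: ['cloud', 'to', 'refreshing'] (min_width=19, slack=2)
Line 2: ['wilderness', 'silver'] (min_width=17, slack=4)
Line 3: ['have', 'robot', 'table'] (min_width=16, slack=5)
Line 4: ['compound', 'desert', 'plane'] (min_width=21, slack=0)
Line 5: ['water', 'of', 'dinosaur'] (min_width=17, slack=4)
Line 6: ['network', 'pepper', 'cup', 'no'] (min_width=21, slack=0)
Line 7: ['we', 'rain', 'bird'] (min_width=12, slack=9)

Answer: 5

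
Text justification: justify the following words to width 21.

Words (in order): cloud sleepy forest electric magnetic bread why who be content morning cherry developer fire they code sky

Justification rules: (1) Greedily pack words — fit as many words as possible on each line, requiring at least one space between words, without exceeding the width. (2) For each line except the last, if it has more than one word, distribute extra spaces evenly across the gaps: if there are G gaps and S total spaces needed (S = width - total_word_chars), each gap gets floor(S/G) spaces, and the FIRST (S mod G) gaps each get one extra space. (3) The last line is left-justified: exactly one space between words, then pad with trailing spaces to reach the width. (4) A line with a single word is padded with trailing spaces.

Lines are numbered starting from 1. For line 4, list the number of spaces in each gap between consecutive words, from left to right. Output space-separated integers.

Answer: 7

Derivation:
Line 1: ['cloud', 'sleepy', 'forest'] (min_width=19, slack=2)
Line 2: ['electric', 'magnetic'] (min_width=17, slack=4)
Line 3: ['bread', 'why', 'who', 'be'] (min_width=16, slack=5)
Line 4: ['content', 'morning'] (min_width=15, slack=6)
Line 5: ['cherry', 'developer', 'fire'] (min_width=21, slack=0)
Line 6: ['they', 'code', 'sky'] (min_width=13, slack=8)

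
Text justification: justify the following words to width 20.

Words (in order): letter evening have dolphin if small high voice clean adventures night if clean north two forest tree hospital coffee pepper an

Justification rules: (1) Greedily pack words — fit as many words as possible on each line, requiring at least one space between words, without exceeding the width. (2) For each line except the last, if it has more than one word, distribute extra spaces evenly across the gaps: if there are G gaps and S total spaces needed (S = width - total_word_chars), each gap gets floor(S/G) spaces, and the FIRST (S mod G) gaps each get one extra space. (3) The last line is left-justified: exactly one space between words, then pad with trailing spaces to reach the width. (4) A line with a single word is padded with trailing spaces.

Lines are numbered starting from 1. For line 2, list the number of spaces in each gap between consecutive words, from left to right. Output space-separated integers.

Answer: 3 3

Derivation:
Line 1: ['letter', 'evening', 'have'] (min_width=19, slack=1)
Line 2: ['dolphin', 'if', 'small'] (min_width=16, slack=4)
Line 3: ['high', 'voice', 'clean'] (min_width=16, slack=4)
Line 4: ['adventures', 'night', 'if'] (min_width=19, slack=1)
Line 5: ['clean', 'north', 'two'] (min_width=15, slack=5)
Line 6: ['forest', 'tree', 'hospital'] (min_width=20, slack=0)
Line 7: ['coffee', 'pepper', 'an'] (min_width=16, slack=4)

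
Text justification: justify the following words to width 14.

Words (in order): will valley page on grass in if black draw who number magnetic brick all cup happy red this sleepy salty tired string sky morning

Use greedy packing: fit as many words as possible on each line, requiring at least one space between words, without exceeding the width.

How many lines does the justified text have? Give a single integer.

Line 1: ['will', 'valley'] (min_width=11, slack=3)
Line 2: ['page', 'on', 'grass'] (min_width=13, slack=1)
Line 3: ['in', 'if', 'black'] (min_width=11, slack=3)
Line 4: ['draw', 'who'] (min_width=8, slack=6)
Line 5: ['number'] (min_width=6, slack=8)
Line 6: ['magnetic', 'brick'] (min_width=14, slack=0)
Line 7: ['all', 'cup', 'happy'] (min_width=13, slack=1)
Line 8: ['red', 'this'] (min_width=8, slack=6)
Line 9: ['sleepy', 'salty'] (min_width=12, slack=2)
Line 10: ['tired', 'string'] (min_width=12, slack=2)
Line 11: ['sky', 'morning'] (min_width=11, slack=3)
Total lines: 11

Answer: 11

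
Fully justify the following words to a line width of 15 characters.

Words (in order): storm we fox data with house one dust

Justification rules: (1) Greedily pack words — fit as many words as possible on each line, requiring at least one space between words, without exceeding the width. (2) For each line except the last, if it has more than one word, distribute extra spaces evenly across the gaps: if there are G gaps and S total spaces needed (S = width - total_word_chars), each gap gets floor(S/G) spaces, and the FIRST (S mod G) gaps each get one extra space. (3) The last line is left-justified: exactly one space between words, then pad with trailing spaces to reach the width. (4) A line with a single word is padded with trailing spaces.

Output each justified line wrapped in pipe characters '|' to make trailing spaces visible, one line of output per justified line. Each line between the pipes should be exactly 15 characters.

Line 1: ['storm', 'we', 'fox'] (min_width=12, slack=3)
Line 2: ['data', 'with', 'house'] (min_width=15, slack=0)
Line 3: ['one', 'dust'] (min_width=8, slack=7)

Answer: |storm   we  fox|
|data with house|
|one dust       |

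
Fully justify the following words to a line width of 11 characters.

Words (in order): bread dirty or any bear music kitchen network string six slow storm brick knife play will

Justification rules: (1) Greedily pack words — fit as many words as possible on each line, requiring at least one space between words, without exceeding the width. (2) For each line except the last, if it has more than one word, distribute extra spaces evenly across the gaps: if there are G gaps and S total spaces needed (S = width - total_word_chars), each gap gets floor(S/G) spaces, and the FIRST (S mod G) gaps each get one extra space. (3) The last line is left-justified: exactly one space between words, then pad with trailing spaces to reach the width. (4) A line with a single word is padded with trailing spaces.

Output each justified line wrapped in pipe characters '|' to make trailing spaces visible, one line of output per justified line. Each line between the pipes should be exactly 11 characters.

Line 1: ['bread', 'dirty'] (min_width=11, slack=0)
Line 2: ['or', 'any', 'bear'] (min_width=11, slack=0)
Line 3: ['music'] (min_width=5, slack=6)
Line 4: ['kitchen'] (min_width=7, slack=4)
Line 5: ['network'] (min_width=7, slack=4)
Line 6: ['string', 'six'] (min_width=10, slack=1)
Line 7: ['slow', 'storm'] (min_width=10, slack=1)
Line 8: ['brick', 'knife'] (min_width=11, slack=0)
Line 9: ['play', 'will'] (min_width=9, slack=2)

Answer: |bread dirty|
|or any bear|
|music      |
|kitchen    |
|network    |
|string  six|
|slow  storm|
|brick knife|
|play will  |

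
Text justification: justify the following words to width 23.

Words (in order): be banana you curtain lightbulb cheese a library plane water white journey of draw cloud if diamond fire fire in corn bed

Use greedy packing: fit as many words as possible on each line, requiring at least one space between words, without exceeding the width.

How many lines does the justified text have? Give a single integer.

Line 1: ['be', 'banana', 'you', 'curtain'] (min_width=21, slack=2)
Line 2: ['lightbulb', 'cheese', 'a'] (min_width=18, slack=5)
Line 3: ['library', 'plane', 'water'] (min_width=19, slack=4)
Line 4: ['white', 'journey', 'of', 'draw'] (min_width=21, slack=2)
Line 5: ['cloud', 'if', 'diamond', 'fire'] (min_width=21, slack=2)
Line 6: ['fire', 'in', 'corn', 'bed'] (min_width=16, slack=7)
Total lines: 6

Answer: 6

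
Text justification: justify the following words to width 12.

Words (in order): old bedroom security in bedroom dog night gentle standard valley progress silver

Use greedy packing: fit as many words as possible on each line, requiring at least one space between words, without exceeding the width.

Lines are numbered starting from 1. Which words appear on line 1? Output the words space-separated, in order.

Line 1: ['old', 'bedroom'] (min_width=11, slack=1)
Line 2: ['security', 'in'] (min_width=11, slack=1)
Line 3: ['bedroom', 'dog'] (min_width=11, slack=1)
Line 4: ['night', 'gentle'] (min_width=12, slack=0)
Line 5: ['standard'] (min_width=8, slack=4)
Line 6: ['valley'] (min_width=6, slack=6)
Line 7: ['progress'] (min_width=8, slack=4)
Line 8: ['silver'] (min_width=6, slack=6)

Answer: old bedroom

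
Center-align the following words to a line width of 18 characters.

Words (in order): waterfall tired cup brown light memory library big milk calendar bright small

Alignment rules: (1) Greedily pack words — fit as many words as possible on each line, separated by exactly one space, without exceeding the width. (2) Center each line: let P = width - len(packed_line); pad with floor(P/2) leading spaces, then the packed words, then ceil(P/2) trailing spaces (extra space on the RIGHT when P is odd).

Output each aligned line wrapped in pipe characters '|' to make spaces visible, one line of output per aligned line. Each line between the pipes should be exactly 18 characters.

Line 1: ['waterfall', 'tired'] (min_width=15, slack=3)
Line 2: ['cup', 'brown', 'light'] (min_width=15, slack=3)
Line 3: ['memory', 'library', 'big'] (min_width=18, slack=0)
Line 4: ['milk', 'calendar'] (min_width=13, slack=5)
Line 5: ['bright', 'small'] (min_width=12, slack=6)

Answer: | waterfall tired  |
| cup brown light  |
|memory library big|
|  milk calendar   |
|   bright small   |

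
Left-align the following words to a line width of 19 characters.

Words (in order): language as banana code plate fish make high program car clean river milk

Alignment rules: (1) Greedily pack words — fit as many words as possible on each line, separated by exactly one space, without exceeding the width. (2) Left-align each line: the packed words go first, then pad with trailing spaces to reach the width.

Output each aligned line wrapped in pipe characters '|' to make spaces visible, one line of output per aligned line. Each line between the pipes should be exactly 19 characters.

Line 1: ['language', 'as', 'banana'] (min_width=18, slack=1)
Line 2: ['code', 'plate', 'fish'] (min_width=15, slack=4)
Line 3: ['make', 'high', 'program'] (min_width=17, slack=2)
Line 4: ['car', 'clean', 'river'] (min_width=15, slack=4)
Line 5: ['milk'] (min_width=4, slack=15)

Answer: |language as banana |
|code plate fish    |
|make high program  |
|car clean river    |
|milk               |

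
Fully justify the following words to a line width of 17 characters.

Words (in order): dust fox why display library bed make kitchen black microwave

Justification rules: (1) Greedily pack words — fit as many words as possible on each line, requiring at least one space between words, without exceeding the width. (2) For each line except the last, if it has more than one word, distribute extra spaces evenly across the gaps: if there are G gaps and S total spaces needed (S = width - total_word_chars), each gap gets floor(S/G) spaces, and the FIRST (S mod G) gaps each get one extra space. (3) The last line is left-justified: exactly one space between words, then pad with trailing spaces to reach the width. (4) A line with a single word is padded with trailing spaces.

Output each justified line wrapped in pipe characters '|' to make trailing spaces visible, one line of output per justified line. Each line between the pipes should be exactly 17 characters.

Answer: |dust    fox   why|
|display   library|
|bed  make kitchen|
|black microwave  |

Derivation:
Line 1: ['dust', 'fox', 'why'] (min_width=12, slack=5)
Line 2: ['display', 'library'] (min_width=15, slack=2)
Line 3: ['bed', 'make', 'kitchen'] (min_width=16, slack=1)
Line 4: ['black', 'microwave'] (min_width=15, slack=2)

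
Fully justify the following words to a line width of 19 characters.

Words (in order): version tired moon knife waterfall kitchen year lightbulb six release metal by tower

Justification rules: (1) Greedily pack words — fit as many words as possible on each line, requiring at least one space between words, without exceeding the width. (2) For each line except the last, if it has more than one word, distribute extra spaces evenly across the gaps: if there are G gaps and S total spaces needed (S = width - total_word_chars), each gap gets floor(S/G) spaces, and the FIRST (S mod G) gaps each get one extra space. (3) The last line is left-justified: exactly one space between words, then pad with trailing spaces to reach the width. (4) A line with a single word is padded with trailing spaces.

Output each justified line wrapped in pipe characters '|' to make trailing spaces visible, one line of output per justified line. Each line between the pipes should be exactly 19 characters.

Answer: |version  tired moon|
|knife     waterfall|
|kitchen        year|
|lightbulb       six|
|release   metal  by|
|tower              |

Derivation:
Line 1: ['version', 'tired', 'moon'] (min_width=18, slack=1)
Line 2: ['knife', 'waterfall'] (min_width=15, slack=4)
Line 3: ['kitchen', 'year'] (min_width=12, slack=7)
Line 4: ['lightbulb', 'six'] (min_width=13, slack=6)
Line 5: ['release', 'metal', 'by'] (min_width=16, slack=3)
Line 6: ['tower'] (min_width=5, slack=14)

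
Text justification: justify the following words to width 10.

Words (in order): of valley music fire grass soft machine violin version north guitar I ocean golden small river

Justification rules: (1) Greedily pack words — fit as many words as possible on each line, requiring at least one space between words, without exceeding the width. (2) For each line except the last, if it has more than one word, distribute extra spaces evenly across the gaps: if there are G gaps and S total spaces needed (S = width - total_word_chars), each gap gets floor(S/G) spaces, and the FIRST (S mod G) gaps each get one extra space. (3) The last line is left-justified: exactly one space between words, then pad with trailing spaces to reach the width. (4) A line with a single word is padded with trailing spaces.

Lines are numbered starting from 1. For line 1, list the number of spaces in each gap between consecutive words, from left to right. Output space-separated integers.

Line 1: ['of', 'valley'] (min_width=9, slack=1)
Line 2: ['music', 'fire'] (min_width=10, slack=0)
Line 3: ['grass', 'soft'] (min_width=10, slack=0)
Line 4: ['machine'] (min_width=7, slack=3)
Line 5: ['violin'] (min_width=6, slack=4)
Line 6: ['version'] (min_width=7, slack=3)
Line 7: ['north'] (min_width=5, slack=5)
Line 8: ['guitar', 'I'] (min_width=8, slack=2)
Line 9: ['ocean'] (min_width=5, slack=5)
Line 10: ['golden'] (min_width=6, slack=4)
Line 11: ['small'] (min_width=5, slack=5)
Line 12: ['river'] (min_width=5, slack=5)

Answer: 2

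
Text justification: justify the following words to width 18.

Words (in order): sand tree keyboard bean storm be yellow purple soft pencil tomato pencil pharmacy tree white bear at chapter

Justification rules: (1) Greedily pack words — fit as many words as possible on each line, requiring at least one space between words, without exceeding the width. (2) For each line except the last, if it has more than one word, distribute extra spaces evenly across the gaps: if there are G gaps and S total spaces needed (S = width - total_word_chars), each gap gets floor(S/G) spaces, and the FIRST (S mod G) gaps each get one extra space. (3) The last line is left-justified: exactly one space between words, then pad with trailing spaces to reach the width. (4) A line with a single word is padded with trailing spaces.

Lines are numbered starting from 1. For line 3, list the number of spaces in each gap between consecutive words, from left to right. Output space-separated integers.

Line 1: ['sand', 'tree', 'keyboard'] (min_width=18, slack=0)
Line 2: ['bean', 'storm', 'be'] (min_width=13, slack=5)
Line 3: ['yellow', 'purple', 'soft'] (min_width=18, slack=0)
Line 4: ['pencil', 'tomato'] (min_width=13, slack=5)
Line 5: ['pencil', 'pharmacy'] (min_width=15, slack=3)
Line 6: ['tree', 'white', 'bear', 'at'] (min_width=18, slack=0)
Line 7: ['chapter'] (min_width=7, slack=11)

Answer: 1 1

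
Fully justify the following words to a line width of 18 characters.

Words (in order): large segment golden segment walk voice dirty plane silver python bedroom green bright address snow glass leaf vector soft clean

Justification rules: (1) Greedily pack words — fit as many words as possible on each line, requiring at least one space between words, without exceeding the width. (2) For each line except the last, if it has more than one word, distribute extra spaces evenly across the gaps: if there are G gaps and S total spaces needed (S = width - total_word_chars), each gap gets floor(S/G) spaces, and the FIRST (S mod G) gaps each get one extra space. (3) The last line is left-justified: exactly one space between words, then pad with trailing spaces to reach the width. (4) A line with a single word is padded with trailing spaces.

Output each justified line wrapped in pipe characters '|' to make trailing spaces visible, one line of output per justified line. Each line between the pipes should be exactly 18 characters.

Answer: |large      segment|
|golden     segment|
|walk  voice  dirty|
|plane       silver|
|python     bedroom|
|green       bright|
|address snow glass|
|leaf  vector  soft|
|clean             |

Derivation:
Line 1: ['large', 'segment'] (min_width=13, slack=5)
Line 2: ['golden', 'segment'] (min_width=14, slack=4)
Line 3: ['walk', 'voice', 'dirty'] (min_width=16, slack=2)
Line 4: ['plane', 'silver'] (min_width=12, slack=6)
Line 5: ['python', 'bedroom'] (min_width=14, slack=4)
Line 6: ['green', 'bright'] (min_width=12, slack=6)
Line 7: ['address', 'snow', 'glass'] (min_width=18, slack=0)
Line 8: ['leaf', 'vector', 'soft'] (min_width=16, slack=2)
Line 9: ['clean'] (min_width=5, slack=13)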